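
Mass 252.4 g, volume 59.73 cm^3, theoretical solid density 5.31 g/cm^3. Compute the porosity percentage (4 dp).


rho_part = 252.4 / 59.73 = 4.22568224 g/cm^3
Porosity = (1 - 4.22568224/5.31)*100 = 20.4203 %


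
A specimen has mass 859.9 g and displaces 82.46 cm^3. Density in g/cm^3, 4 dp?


rho = 859.9 / 82.46 = 10.4281 g/cm^3


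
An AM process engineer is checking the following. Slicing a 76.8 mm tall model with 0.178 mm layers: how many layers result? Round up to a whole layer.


Layers = ceil(76.8/0.178) = 432


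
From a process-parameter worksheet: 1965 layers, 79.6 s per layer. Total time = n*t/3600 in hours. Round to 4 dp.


t = 1965 * 79.6 / 3600 = 43.4483 hrs


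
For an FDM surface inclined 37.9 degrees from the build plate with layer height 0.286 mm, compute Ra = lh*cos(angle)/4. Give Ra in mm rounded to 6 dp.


Ra = 0.286 * cos(37.9) / 4 = 0.05642 mm


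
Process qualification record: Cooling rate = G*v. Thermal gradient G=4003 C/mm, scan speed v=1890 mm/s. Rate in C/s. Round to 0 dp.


CR = 4003 * 1890 = 7565670 C/s


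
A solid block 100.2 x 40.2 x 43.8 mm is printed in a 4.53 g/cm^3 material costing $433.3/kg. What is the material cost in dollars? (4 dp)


V = 100.2 * 40.2 * 43.8 = 176428.152 mm^3 = 176.428152 cm^3
Mass = 176.428152 * 4.53 / 1000 = 0.79921953 kg
Cost = 0.79921953 * 433.3 = 346.3018 $


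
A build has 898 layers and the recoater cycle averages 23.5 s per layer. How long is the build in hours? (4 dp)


t = 898 * 23.5 / 3600 = 5.8619 hrs


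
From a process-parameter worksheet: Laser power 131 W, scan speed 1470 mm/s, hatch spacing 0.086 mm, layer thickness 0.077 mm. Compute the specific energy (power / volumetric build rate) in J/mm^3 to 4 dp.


Build rate = 1470 * 0.086 * 0.077 = 9.73434 mm^3/s
SE = 131 / 9.73434 = 13.4575 J/mm^3


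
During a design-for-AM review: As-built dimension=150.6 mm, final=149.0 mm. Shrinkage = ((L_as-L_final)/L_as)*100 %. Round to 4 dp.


Shrinkage = ((150.6-149.0)/150.6)*100 = 1.0624 %


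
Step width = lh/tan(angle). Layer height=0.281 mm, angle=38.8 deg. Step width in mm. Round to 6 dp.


step = 0.281 / tan(38.8) = 0.349494 mm


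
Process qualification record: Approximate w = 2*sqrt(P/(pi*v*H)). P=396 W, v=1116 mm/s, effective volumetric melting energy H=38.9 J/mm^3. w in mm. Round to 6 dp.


w = 2*sqrt(396/(pi*1116*38.9)) = 0.107769 mm


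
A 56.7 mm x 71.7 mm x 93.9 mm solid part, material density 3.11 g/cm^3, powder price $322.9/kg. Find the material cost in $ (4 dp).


V = 56.7 * 71.7 * 93.9 = 381740.121 mm^3 = 381.740121 cm^3
Mass = 381.740121 * 3.11 / 1000 = 1.18721178 kg
Cost = 1.18721178 * 322.9 = 383.3507 $


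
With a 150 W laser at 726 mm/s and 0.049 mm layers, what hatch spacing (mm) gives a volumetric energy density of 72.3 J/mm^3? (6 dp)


h = 150 / (72.3*726*0.049) = 0.05832 mm


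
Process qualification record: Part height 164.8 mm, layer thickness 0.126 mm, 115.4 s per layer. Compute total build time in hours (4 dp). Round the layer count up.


Layers = ceil(164.8/0.126) = 1308
t = 1308 * 115.4 / 3600 = 41.9287 hrs


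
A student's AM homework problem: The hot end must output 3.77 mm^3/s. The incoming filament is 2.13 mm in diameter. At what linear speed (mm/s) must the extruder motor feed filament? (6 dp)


A = pi*(2.13/2)^2 = 3.563273
v = 3.77 / 3.563273 = 1.058016 mm/s


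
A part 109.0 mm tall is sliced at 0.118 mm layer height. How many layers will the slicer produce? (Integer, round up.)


Layers = ceil(109.0/0.118) = 924


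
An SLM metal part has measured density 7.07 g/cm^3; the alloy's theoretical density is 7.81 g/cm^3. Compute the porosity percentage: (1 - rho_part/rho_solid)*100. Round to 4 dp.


Porosity = (1-7.07/7.81)*100 = 9.475 %


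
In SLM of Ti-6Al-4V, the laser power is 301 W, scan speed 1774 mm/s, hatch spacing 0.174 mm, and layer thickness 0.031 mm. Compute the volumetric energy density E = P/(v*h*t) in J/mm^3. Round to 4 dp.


E = 301 / (1774*0.174*0.031) = 31.4559 J/mm^3


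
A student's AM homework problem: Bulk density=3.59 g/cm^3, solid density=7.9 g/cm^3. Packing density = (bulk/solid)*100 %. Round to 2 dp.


Packing = (3.59/7.9)*100 = 45.44 %


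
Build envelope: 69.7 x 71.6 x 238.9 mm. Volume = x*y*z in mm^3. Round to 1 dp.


V = 69.7 * 71.6 * 238.9 = 1192235.2 mm^3


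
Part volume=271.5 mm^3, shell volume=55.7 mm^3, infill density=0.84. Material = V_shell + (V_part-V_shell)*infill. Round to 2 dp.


V_infill = (271.5 - 55.7) * 0.84 = 181.27
V_total = 55.7 + 181.27 = 236.97 mm^3


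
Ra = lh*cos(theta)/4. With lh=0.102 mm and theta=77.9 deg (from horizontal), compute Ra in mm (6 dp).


Ra = 0.102 * cos(77.9) / 4 = 0.005345 mm


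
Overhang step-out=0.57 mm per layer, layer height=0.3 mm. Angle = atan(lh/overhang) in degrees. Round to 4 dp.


angle = atan(0.3/0.57) = 27.7585 degrees


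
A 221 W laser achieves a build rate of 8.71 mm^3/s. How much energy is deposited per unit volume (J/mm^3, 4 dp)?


SE = 221 / 8.71 = 25.3731 J/mm^3


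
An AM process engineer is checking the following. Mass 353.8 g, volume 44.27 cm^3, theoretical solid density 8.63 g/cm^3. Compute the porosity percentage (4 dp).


rho_part = 353.8 / 44.27 = 7.99186808 g/cm^3
Porosity = (1 - 7.99186808/8.63)*100 = 7.3943 %


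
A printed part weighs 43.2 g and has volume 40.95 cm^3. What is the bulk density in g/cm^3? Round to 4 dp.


rho = 43.2 / 40.95 = 1.0549 g/cm^3


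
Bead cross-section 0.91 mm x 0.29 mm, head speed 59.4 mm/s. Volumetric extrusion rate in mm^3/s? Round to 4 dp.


Rate = 0.91 * 0.29 * 59.4 = 15.6757 mm^3/s


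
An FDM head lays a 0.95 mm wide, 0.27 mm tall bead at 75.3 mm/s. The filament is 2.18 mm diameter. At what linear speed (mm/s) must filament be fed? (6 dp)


Q = 0.95 * 0.27 * 75.3 = 19.31445 mm^3/s
A_fil = pi*(2.18/2)^2 = 3.73252623 mm^2
v_feed = 19.31445 / 3.73252623 = 5.174632 mm/s


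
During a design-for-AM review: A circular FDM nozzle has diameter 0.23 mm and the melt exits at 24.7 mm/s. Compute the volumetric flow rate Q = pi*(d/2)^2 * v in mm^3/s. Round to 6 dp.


A = pi*(0.23/2)^2 = 0.04154756 mm^2
Q = 0.04154756 * 24.7 = 1.026225 mm^3/s


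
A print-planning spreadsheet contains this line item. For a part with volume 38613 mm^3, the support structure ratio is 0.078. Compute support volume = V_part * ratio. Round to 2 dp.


V_support = 38613 * 0.078 = 3011.81 mm^3


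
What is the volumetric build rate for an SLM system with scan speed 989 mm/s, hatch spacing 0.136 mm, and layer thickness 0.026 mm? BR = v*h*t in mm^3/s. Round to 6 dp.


Rate = 989 * 0.136 * 0.026 = 3.497104 mm^3/s


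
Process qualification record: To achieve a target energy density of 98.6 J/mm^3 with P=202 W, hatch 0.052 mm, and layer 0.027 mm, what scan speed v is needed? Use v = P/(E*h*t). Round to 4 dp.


v = 202 / (98.6*0.052*0.027) = 1459.1749 mm/s


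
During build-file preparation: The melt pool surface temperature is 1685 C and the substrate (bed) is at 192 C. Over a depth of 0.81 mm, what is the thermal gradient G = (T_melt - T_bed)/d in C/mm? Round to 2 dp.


G = (1685-192)/0.81 = 1843.21 C/mm


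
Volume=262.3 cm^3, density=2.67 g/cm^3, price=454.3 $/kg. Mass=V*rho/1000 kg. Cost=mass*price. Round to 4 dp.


Mass = 262.3*2.67/1000 = 0.700341 kg
Cost = 0.700341 * 454.3 = 318.1649 $


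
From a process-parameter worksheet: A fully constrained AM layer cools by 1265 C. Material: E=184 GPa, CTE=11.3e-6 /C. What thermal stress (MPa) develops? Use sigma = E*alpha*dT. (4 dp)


sigma = 184*1000 * 11.3e-6 * 1265 = 2630.188 MPa


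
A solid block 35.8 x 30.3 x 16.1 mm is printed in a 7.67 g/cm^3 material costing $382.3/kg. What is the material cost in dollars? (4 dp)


V = 35.8 * 30.3 * 16.1 = 17464.314 mm^3 = 17.464314 cm^3
Mass = 17.464314 * 7.67 / 1000 = 0.13395129 kg
Cost = 0.13395129 * 382.3 = 51.2096 $


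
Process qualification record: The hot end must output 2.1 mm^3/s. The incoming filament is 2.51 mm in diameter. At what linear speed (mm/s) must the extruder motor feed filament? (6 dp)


A = pi*(2.51/2)^2 = 4.948087
v = 2.1 / 4.948087 = 0.424406 mm/s


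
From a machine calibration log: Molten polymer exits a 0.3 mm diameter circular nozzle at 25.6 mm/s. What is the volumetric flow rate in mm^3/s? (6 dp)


A = pi*(0.3/2)^2 = 0.07068583 mm^2
Q = 0.07068583 * 25.6 = 1.809557 mm^3/s


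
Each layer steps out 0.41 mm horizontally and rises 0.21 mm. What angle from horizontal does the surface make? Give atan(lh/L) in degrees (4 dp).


angle = atan(0.21/0.41) = 27.1213 degrees


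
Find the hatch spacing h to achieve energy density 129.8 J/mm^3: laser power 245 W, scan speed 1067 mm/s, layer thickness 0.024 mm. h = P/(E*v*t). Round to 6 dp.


h = 245 / (129.8*1067*0.024) = 0.073708 mm


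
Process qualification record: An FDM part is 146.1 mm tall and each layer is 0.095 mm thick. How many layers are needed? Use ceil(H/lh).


Layers = ceil(146.1/0.095) = 1538


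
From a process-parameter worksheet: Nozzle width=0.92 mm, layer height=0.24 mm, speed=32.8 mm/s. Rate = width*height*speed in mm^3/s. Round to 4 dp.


Rate = 0.92 * 0.24 * 32.8 = 7.2422 mm^3/s


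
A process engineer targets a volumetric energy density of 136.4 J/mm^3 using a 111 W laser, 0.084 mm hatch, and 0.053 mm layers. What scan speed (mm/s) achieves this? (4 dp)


v = 111 / (136.4*0.084*0.053) = 182.7904 mm/s


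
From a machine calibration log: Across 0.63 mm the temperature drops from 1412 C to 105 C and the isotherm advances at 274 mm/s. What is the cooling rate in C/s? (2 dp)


G = (1412-105)/0.63 = 2074.6031746 C/mm
CR = 2074.6031746 * 274 = 568441.27 C/s


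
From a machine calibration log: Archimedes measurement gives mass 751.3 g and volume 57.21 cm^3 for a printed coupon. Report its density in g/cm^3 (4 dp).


rho = 751.3 / 57.21 = 13.1323 g/cm^3


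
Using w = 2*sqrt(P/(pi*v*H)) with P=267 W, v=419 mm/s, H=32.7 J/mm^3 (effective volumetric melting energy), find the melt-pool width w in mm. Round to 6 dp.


w = 2*sqrt(267/(pi*419*32.7)) = 0.157518 mm


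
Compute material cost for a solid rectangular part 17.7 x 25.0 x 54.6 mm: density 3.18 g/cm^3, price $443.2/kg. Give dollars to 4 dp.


V = 17.7 * 25.0 * 54.6 = 24160.5 mm^3 = 24.1605 cm^3
Mass = 24.1605 * 3.18 / 1000 = 0.07683039 kg
Cost = 0.07683039 * 443.2 = 34.0512 $


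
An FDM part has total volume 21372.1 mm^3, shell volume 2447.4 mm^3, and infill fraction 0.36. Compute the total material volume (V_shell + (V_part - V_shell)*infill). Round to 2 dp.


V_infill = (21372.1 - 2447.4) * 0.36 = 6812.89
V_total = 2447.4 + 6812.89 = 9260.29 mm^3


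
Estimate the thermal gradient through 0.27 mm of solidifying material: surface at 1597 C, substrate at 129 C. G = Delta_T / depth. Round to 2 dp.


G = (1597-129)/0.27 = 5437.04 C/mm


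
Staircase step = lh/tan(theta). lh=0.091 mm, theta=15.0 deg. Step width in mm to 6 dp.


step = 0.091 / tan(15.0) = 0.339617 mm


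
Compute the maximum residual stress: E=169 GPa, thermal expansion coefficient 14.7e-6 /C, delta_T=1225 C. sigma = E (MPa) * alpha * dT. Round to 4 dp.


sigma = 169*1000 * 14.7e-6 * 1225 = 3043.2675 MPa


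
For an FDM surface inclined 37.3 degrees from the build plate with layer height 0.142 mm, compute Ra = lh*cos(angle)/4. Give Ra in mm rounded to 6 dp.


Ra = 0.142 * cos(37.3) / 4 = 0.028239 mm


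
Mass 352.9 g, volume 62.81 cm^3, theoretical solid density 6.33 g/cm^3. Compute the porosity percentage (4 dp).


rho_part = 352.9 / 62.81 = 5.61853208 g/cm^3
Porosity = (1 - 5.61853208/6.33)*100 = 11.2396 %


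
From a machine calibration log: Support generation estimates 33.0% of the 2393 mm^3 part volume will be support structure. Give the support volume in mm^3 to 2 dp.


V_support = 2393 * 0.33 = 789.69 mm^3


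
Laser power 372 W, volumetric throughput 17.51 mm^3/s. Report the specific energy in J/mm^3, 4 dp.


SE = 372 / 17.51 = 21.245 J/mm^3


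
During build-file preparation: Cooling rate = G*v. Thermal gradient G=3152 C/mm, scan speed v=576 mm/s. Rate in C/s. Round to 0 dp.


CR = 3152 * 576 = 1815552 C/s


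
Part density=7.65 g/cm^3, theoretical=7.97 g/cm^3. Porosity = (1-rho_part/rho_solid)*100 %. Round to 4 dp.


Porosity = (1-7.65/7.97)*100 = 4.0151 %


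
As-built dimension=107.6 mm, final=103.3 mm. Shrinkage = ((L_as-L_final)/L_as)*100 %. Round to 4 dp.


Shrinkage = ((107.6-103.3)/107.6)*100 = 3.9963 %


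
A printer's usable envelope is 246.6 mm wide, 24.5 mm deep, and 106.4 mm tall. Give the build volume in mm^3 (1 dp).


V = 246.6 * 24.5 * 106.4 = 642836.9 mm^3


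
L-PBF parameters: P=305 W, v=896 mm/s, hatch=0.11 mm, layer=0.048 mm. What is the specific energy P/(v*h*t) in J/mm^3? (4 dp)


Build rate = 896 * 0.11 * 0.048 = 4.73088 mm^3/s
SE = 305 / 4.73088 = 64.47 J/mm^3


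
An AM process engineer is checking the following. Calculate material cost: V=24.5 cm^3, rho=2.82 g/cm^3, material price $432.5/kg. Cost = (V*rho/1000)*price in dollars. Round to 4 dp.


Mass = 24.5*2.82/1000 = 0.06909 kg
Cost = 0.06909 * 432.5 = 29.8814 $


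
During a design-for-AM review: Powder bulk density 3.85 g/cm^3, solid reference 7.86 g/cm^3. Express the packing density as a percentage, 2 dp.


Packing = (3.85/7.86)*100 = 48.98 %


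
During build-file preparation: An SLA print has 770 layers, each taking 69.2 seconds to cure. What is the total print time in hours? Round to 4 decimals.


t = 770 * 69.2 / 3600 = 14.8011 hrs


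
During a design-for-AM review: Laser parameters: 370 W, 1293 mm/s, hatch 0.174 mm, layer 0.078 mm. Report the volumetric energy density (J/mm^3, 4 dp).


E = 370 / (1293*0.174*0.078) = 21.0843 J/mm^3


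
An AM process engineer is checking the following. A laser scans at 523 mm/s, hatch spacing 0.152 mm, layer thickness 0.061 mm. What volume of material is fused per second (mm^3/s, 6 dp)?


Rate = 523 * 0.152 * 0.061 = 4.849256 mm^3/s


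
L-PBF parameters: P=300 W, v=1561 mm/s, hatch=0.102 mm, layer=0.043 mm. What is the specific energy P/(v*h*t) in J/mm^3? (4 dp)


Build rate = 1561 * 0.102 * 0.043 = 6.846546 mm^3/s
SE = 300 / 6.846546 = 43.8177 J/mm^3


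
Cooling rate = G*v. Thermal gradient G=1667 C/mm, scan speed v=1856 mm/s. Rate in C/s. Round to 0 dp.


CR = 1667 * 1856 = 3093952 C/s


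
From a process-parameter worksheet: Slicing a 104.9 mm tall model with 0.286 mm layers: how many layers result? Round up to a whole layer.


Layers = ceil(104.9/0.286) = 367


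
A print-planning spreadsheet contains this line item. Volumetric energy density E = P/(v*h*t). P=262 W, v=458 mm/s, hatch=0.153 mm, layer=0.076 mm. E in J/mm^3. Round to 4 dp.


E = 262 / (458*0.153*0.076) = 49.1961 J/mm^3


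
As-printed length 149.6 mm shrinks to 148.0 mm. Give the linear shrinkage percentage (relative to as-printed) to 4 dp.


Shrinkage = ((149.6-148.0)/149.6)*100 = 1.0695 %


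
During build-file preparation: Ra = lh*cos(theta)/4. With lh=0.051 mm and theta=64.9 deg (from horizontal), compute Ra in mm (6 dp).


Ra = 0.051 * cos(64.9) / 4 = 0.005409 mm


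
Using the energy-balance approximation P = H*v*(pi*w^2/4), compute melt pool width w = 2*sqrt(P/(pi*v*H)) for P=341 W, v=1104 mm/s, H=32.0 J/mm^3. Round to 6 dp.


w = 2*sqrt(341/(pi*1104*32.0)) = 0.110859 mm


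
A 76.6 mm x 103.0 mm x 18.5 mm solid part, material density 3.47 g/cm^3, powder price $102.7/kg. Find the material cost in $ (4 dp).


V = 76.6 * 103.0 * 18.5 = 145961.3 mm^3 = 145.9613 cm^3
Mass = 145.9613 * 3.47 / 1000 = 0.50648571 kg
Cost = 0.50648571 * 102.7 = 52.0161 $


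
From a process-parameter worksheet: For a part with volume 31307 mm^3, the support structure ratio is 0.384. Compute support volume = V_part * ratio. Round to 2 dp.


V_support = 31307 * 0.384 = 12021.89 mm^3


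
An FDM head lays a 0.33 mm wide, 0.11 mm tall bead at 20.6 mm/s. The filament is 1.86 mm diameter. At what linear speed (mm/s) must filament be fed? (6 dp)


Q = 0.33 * 0.11 * 20.6 = 0.74778 mm^3/s
A_fil = pi*(1.86/2)^2 = 2.71716349 mm^2
v_feed = 0.74778 / 2.71716349 = 0.275206 mm/s


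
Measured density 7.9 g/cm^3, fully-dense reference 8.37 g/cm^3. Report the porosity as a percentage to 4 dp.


Porosity = (1-7.9/8.37)*100 = 5.6153 %


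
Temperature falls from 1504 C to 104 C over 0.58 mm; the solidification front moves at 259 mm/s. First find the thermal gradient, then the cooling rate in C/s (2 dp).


G = (1504-104)/0.58 = 2413.79310345 C/mm
CR = 2413.79310345 * 259 = 625172.41 C/s


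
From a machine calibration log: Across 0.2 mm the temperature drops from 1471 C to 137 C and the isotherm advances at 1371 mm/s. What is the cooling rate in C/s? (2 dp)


G = (1471-137)/0.2 = 6670.0 C/mm
CR = 6670.0 * 1371 = 9144570.0 C/s


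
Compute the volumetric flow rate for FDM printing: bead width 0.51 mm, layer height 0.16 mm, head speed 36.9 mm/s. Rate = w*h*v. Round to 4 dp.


Rate = 0.51 * 0.16 * 36.9 = 3.011 mm^3/s


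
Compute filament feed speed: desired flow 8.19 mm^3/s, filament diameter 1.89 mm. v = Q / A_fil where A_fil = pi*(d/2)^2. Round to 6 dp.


A = pi*(1.89/2)^2 = 2.805521
v = 8.19 / 2.805521 = 2.919244 mm/s


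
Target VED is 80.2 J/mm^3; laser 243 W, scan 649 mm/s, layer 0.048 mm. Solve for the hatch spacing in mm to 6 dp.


h = 243 / (80.2*649*0.048) = 0.097263 mm


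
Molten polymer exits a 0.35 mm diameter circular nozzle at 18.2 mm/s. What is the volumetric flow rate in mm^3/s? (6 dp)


A = pi*(0.35/2)^2 = 0.09621128 mm^2
Q = 0.09621128 * 18.2 = 1.751045 mm^3/s


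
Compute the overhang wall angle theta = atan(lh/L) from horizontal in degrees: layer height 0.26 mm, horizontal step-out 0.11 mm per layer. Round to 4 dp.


angle = atan(0.26/0.11) = 67.0679 degrees


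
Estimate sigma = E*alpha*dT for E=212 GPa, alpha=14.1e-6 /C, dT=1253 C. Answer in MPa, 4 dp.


sigma = 212*1000 * 14.1e-6 * 1253 = 3745.4676 MPa


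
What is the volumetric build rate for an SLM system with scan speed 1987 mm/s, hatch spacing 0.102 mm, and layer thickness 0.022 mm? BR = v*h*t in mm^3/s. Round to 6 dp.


Rate = 1987 * 0.102 * 0.022 = 4.458828 mm^3/s


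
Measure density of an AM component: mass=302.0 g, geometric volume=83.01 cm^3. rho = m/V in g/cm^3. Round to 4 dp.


rho = 302.0 / 83.01 = 3.6381 g/cm^3


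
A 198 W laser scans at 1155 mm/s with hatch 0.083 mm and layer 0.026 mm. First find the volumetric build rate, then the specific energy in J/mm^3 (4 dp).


Build rate = 1155 * 0.083 * 0.026 = 2.49249 mm^3/s
SE = 198 / 2.49249 = 79.4386 J/mm^3


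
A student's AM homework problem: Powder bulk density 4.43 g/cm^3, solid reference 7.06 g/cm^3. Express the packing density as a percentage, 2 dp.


Packing = (4.43/7.06)*100 = 62.75 %


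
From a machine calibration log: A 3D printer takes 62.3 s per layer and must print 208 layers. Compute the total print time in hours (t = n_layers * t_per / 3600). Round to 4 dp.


t = 208 * 62.3 / 3600 = 3.5996 hrs


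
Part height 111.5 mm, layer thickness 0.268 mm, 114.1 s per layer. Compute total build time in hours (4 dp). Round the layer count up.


Layers = ceil(111.5/0.268) = 417
t = 417 * 114.1 / 3600 = 13.2166 hrs


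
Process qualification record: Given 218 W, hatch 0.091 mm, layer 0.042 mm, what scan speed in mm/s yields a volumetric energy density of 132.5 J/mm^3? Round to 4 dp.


v = 218 / (132.5*0.091*0.042) = 430.477 mm/s


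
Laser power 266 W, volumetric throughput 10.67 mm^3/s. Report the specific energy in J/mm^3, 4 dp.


SE = 266 / 10.67 = 24.9297 J/mm^3


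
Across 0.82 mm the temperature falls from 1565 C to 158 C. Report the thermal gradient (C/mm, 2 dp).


G = (1565-158)/0.82 = 1715.85 C/mm


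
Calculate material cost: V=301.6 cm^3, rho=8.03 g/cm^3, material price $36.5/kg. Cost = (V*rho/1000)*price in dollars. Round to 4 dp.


Mass = 301.6*8.03/1000 = 2.421848 kg
Cost = 2.421848 * 36.5 = 88.3975 $


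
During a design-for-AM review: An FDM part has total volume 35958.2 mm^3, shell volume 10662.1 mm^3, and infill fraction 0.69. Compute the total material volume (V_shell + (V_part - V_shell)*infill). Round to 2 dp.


V_infill = (35958.2 - 10662.1) * 0.69 = 17454.31
V_total = 10662.1 + 17454.31 = 28116.41 mm^3


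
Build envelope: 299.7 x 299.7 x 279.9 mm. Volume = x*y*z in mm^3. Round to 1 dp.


V = 299.7 * 299.7 * 279.9 = 25140643.2 mm^3


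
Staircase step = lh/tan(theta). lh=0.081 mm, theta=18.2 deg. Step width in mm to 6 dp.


step = 0.081 / tan(18.2) = 0.246363 mm


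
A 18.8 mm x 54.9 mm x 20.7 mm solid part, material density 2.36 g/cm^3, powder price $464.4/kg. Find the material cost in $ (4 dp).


V = 18.8 * 54.9 * 20.7 = 21364.884 mm^3 = 21.364884 cm^3
Mass = 21.364884 * 2.36 / 1000 = 0.05042113 kg
Cost = 0.05042113 * 464.4 = 23.4156 $


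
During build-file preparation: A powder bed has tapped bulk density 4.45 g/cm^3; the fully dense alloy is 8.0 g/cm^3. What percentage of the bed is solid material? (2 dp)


Packing = (4.45/8.0)*100 = 55.63 %


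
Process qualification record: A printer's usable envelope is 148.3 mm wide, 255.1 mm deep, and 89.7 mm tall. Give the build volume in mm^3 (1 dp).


V = 148.3 * 255.1 * 89.7 = 3393470.3 mm^3


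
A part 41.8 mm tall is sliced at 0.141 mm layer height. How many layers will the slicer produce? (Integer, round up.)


Layers = ceil(41.8/0.141) = 297


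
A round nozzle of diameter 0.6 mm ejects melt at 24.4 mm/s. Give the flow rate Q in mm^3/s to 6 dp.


A = pi*(0.6/2)^2 = 0.28274334 mm^2
Q = 0.28274334 * 24.4 = 6.898937 mm^3/s


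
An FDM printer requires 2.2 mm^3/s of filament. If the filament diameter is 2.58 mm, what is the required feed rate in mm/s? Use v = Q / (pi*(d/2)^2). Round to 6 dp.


A = pi*(2.58/2)^2 = 5.227924
v = 2.2 / 5.227924 = 0.420817 mm/s


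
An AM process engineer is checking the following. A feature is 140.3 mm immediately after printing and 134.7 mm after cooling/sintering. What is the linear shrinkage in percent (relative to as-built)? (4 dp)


Shrinkage = ((140.3-134.7)/140.3)*100 = 3.9914 %


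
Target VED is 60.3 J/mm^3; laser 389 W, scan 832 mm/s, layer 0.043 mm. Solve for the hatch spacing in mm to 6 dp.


h = 389 / (60.3*832*0.043) = 0.180319 mm


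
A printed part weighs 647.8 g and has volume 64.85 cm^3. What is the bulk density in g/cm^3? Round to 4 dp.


rho = 647.8 / 64.85 = 9.9892 g/cm^3


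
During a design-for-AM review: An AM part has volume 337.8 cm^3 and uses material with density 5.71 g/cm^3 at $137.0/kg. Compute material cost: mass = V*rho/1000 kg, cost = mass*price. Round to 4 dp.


Mass = 337.8*5.71/1000 = 1.928838 kg
Cost = 1.928838 * 137.0 = 264.2508 $


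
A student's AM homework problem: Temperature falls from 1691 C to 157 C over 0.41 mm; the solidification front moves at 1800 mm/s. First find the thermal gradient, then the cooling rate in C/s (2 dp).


G = (1691-157)/0.41 = 3741.46341463 C/mm
CR = 3741.46341463 * 1800 = 6734634.15 C/s


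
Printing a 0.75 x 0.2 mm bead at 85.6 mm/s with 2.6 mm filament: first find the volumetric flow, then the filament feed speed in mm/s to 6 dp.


Q = 0.75 * 0.2 * 85.6 = 12.84 mm^3/s
A_fil = pi*(2.6/2)^2 = 5.30929158 mm^2
v_feed = 12.84 / 5.30929158 = 2.418402 mm/s


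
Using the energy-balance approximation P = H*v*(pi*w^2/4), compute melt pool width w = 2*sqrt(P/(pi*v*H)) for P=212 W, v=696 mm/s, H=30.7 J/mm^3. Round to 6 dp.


w = 2*sqrt(212/(pi*696*30.7)) = 0.112396 mm


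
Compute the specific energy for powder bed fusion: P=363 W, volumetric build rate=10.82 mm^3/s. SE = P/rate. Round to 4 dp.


SE = 363 / 10.82 = 33.549 J/mm^3


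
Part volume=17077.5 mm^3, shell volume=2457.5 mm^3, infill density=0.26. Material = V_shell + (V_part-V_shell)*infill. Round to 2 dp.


V_infill = (17077.5 - 2457.5) * 0.26 = 3801.2
V_total = 2457.5 + 3801.2 = 6258.7 mm^3


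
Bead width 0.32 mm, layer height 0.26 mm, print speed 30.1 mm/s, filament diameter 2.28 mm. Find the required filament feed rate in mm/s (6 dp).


Q = 0.32 * 0.26 * 30.1 = 2.50432 mm^3/s
A_fil = pi*(2.28/2)^2 = 4.08281381 mm^2
v_feed = 2.50432 / 4.08281381 = 0.613381 mm/s


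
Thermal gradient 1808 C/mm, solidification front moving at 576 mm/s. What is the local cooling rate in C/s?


CR = 1808 * 576 = 1041408 C/s


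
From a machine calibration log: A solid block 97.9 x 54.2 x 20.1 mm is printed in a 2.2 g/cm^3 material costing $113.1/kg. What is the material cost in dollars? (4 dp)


V = 97.9 * 54.2 * 20.1 = 106654.218 mm^3 = 106.654218 cm^3
Mass = 106.654218 * 2.2 / 1000 = 0.23463928 kg
Cost = 0.23463928 * 113.1 = 26.5377 $


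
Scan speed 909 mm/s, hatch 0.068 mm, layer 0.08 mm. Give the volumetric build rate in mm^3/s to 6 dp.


Rate = 909 * 0.068 * 0.08 = 4.94496 mm^3/s


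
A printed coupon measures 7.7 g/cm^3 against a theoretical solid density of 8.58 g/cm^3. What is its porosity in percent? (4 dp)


Porosity = (1-7.7/8.58)*100 = 10.2564 %


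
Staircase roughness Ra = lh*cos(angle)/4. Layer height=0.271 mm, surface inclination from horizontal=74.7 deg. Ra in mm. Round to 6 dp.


Ra = 0.271 * cos(74.7) / 4 = 0.017877 mm


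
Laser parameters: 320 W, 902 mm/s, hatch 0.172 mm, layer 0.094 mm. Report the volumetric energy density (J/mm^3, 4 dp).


E = 320 / (902*0.172*0.094) = 21.9426 J/mm^3


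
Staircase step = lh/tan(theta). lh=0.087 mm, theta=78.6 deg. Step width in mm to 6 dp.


step = 0.087 / tan(78.6) = 0.017542 mm


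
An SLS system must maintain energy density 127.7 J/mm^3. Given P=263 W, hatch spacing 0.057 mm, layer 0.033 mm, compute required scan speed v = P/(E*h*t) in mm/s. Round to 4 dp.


v = 263 / (127.7*0.057*0.033) = 1094.904 mm/s


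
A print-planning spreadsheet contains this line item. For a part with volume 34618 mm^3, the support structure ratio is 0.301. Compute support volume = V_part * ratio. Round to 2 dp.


V_support = 34618 * 0.301 = 10420.02 mm^3


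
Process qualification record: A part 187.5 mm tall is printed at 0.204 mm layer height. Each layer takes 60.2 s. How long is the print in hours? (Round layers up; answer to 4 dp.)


Layers = ceil(187.5/0.204) = 920
t = 920 * 60.2 / 3600 = 15.3844 hrs


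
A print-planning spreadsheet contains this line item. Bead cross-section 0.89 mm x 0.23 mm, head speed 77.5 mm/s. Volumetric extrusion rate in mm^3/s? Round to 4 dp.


Rate = 0.89 * 0.23 * 77.5 = 15.8643 mm^3/s


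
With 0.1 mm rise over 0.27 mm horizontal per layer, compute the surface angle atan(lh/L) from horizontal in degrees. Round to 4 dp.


angle = atan(0.1/0.27) = 20.3231 degrees


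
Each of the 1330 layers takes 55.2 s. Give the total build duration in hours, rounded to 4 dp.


t = 1330 * 55.2 / 3600 = 20.3933 hrs


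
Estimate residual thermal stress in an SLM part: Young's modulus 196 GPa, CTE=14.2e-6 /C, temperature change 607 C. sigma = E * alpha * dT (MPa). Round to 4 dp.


sigma = 196*1000 * 14.2e-6 * 607 = 1689.4024 MPa


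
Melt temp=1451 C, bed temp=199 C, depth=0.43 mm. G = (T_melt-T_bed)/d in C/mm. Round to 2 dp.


G = (1451-199)/0.43 = 2911.63 C/mm


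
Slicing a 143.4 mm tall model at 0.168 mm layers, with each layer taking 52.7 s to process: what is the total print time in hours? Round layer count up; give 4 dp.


Layers = ceil(143.4/0.168) = 854
t = 854 * 52.7 / 3600 = 12.5016 hrs


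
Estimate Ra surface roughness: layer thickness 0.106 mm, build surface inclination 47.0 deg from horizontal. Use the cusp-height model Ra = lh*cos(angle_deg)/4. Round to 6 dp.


Ra = 0.106 * cos(47.0) / 4 = 0.018073 mm


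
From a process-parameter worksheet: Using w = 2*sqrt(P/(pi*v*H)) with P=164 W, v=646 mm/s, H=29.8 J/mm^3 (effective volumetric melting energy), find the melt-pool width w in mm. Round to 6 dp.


w = 2*sqrt(164/(pi*646*29.8)) = 0.104148 mm


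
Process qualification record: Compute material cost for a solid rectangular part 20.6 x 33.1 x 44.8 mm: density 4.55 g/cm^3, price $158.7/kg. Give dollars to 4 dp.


V = 20.6 * 33.1 * 44.8 = 30547.328 mm^3 = 30.547328 cm^3
Mass = 30.547328 * 4.55 / 1000 = 0.13899034 kg
Cost = 0.13899034 * 158.7 = 22.0578 $


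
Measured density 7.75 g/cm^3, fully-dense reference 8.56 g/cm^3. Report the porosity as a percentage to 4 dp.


Porosity = (1-7.75/8.56)*100 = 9.4626 %


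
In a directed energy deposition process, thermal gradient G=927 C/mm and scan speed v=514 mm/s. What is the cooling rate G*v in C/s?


CR = 927 * 514 = 476478 C/s


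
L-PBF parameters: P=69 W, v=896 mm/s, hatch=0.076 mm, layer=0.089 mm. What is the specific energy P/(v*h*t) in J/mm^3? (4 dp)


Build rate = 896 * 0.076 * 0.089 = 6.060544 mm^3/s
SE = 69 / 6.060544 = 11.3851 J/mm^3


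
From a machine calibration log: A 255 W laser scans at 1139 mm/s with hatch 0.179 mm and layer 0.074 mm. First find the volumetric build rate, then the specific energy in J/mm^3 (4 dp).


Build rate = 1139 * 0.179 * 0.074 = 15.087194 mm^3/s
SE = 255 / 15.087194 = 16.9018 J/mm^3


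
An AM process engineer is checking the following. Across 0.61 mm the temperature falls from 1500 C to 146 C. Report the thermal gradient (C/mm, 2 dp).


G = (1500-146)/0.61 = 2219.67 C/mm


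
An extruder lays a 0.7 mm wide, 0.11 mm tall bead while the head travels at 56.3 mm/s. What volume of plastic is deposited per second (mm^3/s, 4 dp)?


Rate = 0.7 * 0.11 * 56.3 = 4.3351 mm^3/s


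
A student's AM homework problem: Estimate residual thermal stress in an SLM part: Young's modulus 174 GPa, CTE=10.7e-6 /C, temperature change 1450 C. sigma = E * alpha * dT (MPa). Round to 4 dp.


sigma = 174*1000 * 10.7e-6 * 1450 = 2699.61 MPa


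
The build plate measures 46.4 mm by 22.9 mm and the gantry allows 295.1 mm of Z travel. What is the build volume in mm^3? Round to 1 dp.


V = 46.4 * 22.9 * 295.1 = 313561.5 mm^3


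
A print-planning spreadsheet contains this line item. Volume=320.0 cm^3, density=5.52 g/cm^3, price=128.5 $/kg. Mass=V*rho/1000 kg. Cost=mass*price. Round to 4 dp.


Mass = 320.0*5.52/1000 = 1.7664 kg
Cost = 1.7664 * 128.5 = 226.9824 $


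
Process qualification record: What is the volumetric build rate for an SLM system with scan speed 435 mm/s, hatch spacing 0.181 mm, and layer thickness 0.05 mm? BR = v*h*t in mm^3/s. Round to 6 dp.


Rate = 435 * 0.181 * 0.05 = 3.93675 mm^3/s


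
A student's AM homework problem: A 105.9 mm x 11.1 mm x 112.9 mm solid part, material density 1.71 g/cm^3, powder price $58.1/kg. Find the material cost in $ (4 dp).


V = 105.9 * 11.1 * 112.9 = 132712.821 mm^3 = 132.712821 cm^3
Mass = 132.712821 * 1.71 / 1000 = 0.22693892 kg
Cost = 0.22693892 * 58.1 = 13.1852 $


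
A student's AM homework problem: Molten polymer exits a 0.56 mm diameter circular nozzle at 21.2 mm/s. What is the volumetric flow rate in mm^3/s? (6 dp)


A = pi*(0.56/2)^2 = 0.24630086 mm^2
Q = 0.24630086 * 21.2 = 5.221578 mm^3/s


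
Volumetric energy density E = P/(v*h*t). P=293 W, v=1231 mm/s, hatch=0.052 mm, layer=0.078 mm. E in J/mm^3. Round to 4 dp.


E = 293 / (1231*0.052*0.078) = 58.6829 J/mm^3


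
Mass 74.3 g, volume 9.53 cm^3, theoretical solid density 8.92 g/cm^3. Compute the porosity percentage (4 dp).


rho_part = 74.3 / 9.53 = 7.79643232 g/cm^3
Porosity = (1 - 7.79643232/8.92)*100 = 12.5961 %


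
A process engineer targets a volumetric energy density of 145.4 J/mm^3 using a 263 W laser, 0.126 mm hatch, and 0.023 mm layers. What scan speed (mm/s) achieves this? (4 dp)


v = 263 / (145.4*0.126*0.023) = 624.1557 mm/s


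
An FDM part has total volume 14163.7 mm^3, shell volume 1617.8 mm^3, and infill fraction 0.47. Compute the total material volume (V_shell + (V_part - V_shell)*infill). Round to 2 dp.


V_infill = (14163.7 - 1617.8) * 0.47 = 5896.57
V_total = 1617.8 + 5896.57 = 7514.37 mm^3


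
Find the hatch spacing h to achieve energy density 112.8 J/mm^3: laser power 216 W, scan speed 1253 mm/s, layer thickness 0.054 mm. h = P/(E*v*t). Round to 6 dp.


h = 216 / (112.8*1253*0.054) = 0.028301 mm


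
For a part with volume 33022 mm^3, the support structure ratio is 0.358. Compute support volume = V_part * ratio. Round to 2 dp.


V_support = 33022 * 0.358 = 11821.88 mm^3


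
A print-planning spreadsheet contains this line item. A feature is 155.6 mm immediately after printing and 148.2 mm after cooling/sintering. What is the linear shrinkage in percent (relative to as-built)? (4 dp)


Shrinkage = ((155.6-148.2)/155.6)*100 = 4.7558 %


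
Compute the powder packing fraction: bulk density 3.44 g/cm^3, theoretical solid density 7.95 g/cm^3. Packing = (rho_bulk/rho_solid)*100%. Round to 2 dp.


Packing = (3.44/7.95)*100 = 43.27 %


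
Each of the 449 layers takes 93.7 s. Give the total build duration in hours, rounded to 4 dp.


t = 449 * 93.7 / 3600 = 11.6865 hrs


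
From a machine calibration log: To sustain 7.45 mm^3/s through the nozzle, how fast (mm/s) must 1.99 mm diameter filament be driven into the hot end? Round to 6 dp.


A = pi*(1.99/2)^2 = 3.110255
v = 7.45 / 3.110255 = 2.395302 mm/s


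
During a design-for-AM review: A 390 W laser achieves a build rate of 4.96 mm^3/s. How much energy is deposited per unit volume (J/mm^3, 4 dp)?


SE = 390 / 4.96 = 78.629 J/mm^3


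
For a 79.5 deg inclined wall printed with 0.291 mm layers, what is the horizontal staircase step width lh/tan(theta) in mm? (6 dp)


step = 0.291 / tan(79.5) = 0.053934 mm


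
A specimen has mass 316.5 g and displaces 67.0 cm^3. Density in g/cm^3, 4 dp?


rho = 316.5 / 67.0 = 4.7239 g/cm^3


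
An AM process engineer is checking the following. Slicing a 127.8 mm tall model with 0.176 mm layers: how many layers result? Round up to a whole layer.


Layers = ceil(127.8/0.176) = 727


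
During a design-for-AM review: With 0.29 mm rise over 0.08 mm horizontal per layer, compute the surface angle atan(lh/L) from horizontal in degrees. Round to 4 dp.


angle = atan(0.29/0.08) = 74.5778 degrees


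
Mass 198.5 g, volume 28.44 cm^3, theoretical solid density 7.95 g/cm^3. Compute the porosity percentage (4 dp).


rho_part = 198.5 / 28.44 = 6.97960619 g/cm^3
Porosity = (1 - 6.97960619/7.95)*100 = 12.2062 %


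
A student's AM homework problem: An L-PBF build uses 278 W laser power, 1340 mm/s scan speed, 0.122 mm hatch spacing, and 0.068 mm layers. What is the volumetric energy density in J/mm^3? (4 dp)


E = 278 / (1340*0.122*0.068) = 25.0076 J/mm^3


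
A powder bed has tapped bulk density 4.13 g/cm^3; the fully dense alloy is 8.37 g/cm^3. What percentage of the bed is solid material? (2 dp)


Packing = (4.13/8.37)*100 = 49.34 %


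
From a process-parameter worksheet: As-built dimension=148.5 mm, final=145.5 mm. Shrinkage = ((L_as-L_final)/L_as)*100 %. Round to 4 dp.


Shrinkage = ((148.5-145.5)/148.5)*100 = 2.0202 %


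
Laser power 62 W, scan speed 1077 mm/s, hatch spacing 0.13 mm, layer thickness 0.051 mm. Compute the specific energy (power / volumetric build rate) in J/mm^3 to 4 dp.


Build rate = 1077 * 0.13 * 0.051 = 7.14051 mm^3/s
SE = 62 / 7.14051 = 8.6829 J/mm^3


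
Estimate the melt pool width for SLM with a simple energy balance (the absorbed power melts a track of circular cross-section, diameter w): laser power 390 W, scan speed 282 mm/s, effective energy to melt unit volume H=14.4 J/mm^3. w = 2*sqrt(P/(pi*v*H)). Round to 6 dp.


w = 2*sqrt(390/(pi*282*14.4)) = 0.349689 mm


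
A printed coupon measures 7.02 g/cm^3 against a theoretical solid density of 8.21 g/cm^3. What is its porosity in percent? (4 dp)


Porosity = (1-7.02/8.21)*100 = 14.4945 %


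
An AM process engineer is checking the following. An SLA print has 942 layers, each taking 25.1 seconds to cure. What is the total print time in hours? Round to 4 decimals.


t = 942 * 25.1 / 3600 = 6.5678 hrs


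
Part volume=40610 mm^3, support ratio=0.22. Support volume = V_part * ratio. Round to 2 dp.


V_support = 40610 * 0.22 = 8934.2 mm^3


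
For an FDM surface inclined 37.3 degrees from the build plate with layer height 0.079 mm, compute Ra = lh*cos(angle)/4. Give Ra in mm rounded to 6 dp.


Ra = 0.079 * cos(37.3) / 4 = 0.015711 mm


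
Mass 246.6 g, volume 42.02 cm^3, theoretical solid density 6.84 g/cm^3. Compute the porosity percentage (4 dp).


rho_part = 246.6 / 42.02 = 5.86863398 g/cm^3
Porosity = (1 - 5.86863398/6.84)*100 = 14.2013 %


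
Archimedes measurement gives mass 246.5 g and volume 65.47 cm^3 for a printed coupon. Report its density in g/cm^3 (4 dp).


rho = 246.5 / 65.47 = 3.7651 g/cm^3


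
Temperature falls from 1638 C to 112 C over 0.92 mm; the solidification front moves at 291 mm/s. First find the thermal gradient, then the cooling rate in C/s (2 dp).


G = (1638-112)/0.92 = 1658.69565217 C/mm
CR = 1658.69565217 * 291 = 482680.43 C/s


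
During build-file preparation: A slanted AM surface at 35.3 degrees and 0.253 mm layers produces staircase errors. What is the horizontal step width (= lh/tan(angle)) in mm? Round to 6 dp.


step = 0.253 / tan(35.3) = 0.357325 mm


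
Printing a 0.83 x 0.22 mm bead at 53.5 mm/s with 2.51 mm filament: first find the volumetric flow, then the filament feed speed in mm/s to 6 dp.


Q = 0.83 * 0.22 * 53.5 = 9.7691 mm^3/s
A_fil = pi*(2.51/2)^2 = 4.94808697 mm^2
v_feed = 9.7691 / 4.94808697 = 1.974319 mm/s


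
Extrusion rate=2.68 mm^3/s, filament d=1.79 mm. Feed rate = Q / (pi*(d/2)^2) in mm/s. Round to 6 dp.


A = pi*(1.79/2)^2 = 2.516494
v = 2.68 / 2.516494 = 1.064974 mm/s


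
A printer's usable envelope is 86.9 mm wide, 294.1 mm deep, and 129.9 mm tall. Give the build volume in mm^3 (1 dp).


V = 86.9 * 294.1 * 129.9 = 3319892.0 mm^3


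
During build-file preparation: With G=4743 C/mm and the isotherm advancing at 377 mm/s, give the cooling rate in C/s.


CR = 4743 * 377 = 1788111 C/s


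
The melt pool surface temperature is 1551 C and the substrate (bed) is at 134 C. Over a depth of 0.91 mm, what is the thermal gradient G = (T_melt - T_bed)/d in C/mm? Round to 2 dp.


G = (1551-134)/0.91 = 1557.14 C/mm


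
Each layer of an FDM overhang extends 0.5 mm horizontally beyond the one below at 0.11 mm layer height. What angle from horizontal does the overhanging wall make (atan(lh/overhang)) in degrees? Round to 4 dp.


angle = atan(0.11/0.5) = 12.4074 degrees


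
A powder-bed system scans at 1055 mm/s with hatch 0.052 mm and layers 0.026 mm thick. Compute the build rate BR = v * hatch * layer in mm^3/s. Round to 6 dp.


Rate = 1055 * 0.052 * 0.026 = 1.42636 mm^3/s


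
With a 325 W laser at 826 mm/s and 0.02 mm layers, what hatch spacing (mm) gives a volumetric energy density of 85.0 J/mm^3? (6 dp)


h = 325 / (85.0*826*0.02) = 0.231449 mm


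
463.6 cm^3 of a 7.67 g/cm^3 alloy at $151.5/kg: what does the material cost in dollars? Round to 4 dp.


Mass = 463.6*7.67/1000 = 3.555812 kg
Cost = 3.555812 * 151.5 = 538.7055 $


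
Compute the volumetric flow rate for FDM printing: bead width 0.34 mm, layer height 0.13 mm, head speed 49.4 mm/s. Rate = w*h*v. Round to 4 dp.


Rate = 0.34 * 0.13 * 49.4 = 2.1835 mm^3/s


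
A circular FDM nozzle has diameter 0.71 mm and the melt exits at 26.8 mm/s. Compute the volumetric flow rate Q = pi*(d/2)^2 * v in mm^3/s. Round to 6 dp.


A = pi*(0.71/2)^2 = 0.39591921 mm^2
Q = 0.39591921 * 26.8 = 10.610635 mm^3/s
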